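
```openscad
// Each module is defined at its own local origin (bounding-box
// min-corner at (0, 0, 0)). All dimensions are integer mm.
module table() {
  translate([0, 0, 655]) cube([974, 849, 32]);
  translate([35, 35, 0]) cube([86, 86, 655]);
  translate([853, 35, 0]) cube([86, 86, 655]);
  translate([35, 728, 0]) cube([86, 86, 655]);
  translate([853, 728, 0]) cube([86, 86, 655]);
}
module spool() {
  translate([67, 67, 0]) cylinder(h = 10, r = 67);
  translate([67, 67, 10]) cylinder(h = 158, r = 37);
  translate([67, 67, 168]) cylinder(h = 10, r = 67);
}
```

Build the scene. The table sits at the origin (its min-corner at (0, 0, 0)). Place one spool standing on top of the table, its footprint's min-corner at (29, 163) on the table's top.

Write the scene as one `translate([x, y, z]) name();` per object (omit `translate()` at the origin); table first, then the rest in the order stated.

table();
translate([29, 163, 687]) spool();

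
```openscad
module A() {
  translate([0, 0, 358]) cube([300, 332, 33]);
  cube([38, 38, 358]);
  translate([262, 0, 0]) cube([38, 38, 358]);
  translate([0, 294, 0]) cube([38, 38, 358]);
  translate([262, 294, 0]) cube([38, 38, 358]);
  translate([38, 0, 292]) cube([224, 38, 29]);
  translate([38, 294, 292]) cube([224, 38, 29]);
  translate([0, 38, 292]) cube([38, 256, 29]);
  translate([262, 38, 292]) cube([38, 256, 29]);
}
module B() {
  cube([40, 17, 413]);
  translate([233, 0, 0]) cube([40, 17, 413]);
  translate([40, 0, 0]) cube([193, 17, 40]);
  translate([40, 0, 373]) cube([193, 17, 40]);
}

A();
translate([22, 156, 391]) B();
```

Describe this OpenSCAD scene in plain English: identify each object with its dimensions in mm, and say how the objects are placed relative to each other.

A is a four-legged stool. The seat is a 300×332×33 mm slab whose top surface is at z = 391 mm; four square legs, each 38×38 mm in cross-section, run from the floor (z = 0) to the underside of the seat, each flush with a corner of the seat. Four stretchers, 38 mm wide and 29 mm tall, connect adjacent legs with their undersides at z = 292 mm, each running between the inner faces of the legs it joins and aligned with the legs' outer faces on the other axis.

B is a picture frame with a 193×333 mm rectangular opening (x by z) and a uniform 40 mm border on every side. Frame depth is 17 mm along y. It is built from two vertical stiles running the full outside height and two horizontal rails spanning the gap between the stiles.

The picture frame is on top of the stool.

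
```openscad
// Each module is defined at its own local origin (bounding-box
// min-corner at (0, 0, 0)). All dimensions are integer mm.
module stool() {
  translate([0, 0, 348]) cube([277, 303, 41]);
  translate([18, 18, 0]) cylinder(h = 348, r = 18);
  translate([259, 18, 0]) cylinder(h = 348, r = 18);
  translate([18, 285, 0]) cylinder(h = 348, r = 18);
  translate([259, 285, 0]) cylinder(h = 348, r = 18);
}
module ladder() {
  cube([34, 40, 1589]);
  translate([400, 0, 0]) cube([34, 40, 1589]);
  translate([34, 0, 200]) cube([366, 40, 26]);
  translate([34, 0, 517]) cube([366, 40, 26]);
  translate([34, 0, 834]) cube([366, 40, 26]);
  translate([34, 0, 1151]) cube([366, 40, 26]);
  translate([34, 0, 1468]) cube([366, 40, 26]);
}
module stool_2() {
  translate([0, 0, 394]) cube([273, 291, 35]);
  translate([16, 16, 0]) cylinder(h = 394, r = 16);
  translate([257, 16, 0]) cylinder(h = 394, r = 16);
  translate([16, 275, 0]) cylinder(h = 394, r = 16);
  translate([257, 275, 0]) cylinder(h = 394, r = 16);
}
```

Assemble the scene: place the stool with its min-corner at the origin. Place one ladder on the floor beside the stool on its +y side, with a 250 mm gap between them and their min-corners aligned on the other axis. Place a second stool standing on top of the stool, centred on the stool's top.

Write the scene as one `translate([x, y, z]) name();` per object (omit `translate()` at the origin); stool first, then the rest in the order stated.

stool();
translate([0, 553, 0]) ladder();
translate([2, 6, 389]) stool_2();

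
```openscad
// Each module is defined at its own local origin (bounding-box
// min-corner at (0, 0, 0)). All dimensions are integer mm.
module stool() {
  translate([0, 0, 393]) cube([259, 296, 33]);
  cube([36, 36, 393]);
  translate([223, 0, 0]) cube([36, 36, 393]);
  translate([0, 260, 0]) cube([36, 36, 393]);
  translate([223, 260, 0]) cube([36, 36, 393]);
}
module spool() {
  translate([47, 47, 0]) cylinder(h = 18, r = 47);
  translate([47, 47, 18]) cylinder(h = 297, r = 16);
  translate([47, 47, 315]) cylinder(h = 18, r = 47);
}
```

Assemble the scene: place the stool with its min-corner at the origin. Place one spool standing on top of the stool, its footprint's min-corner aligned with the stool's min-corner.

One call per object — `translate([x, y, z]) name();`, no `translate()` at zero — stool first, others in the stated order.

stool();
translate([0, 0, 426]) spool();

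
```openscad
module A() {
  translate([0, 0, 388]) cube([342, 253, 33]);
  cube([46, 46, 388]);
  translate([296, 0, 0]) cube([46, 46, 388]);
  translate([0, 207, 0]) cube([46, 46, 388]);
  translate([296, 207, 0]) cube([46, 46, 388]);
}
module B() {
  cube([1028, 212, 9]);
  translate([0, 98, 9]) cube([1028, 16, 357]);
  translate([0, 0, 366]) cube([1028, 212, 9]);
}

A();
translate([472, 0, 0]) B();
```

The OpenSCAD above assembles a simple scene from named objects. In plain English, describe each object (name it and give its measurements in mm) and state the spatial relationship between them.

A is a four-legged stool. The seat is 342×253 mm, 33 mm thick, top at z = 421 mm. It stands on four square legs, each 46×46 mm in cross-section, from z = 0 to the seat underside, each flush with a corner of the seat.

B is an I-beam lying along x, 1028 mm long. Overall section height 375 mm. Two flanges 212 mm wide (y) and 9 mm thick, one on the floor and one at the top; a web 16 mm thick runs between them, centred on the flange width.

The I-beam is on the floor beside the stool on its +x side.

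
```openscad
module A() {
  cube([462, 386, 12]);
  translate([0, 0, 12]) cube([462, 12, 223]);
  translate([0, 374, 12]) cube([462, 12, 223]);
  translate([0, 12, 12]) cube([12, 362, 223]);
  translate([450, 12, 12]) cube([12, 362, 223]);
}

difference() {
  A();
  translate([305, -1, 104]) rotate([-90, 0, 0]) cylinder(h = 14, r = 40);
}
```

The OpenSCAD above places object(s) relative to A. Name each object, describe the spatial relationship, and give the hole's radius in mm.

A is an open box. The open box has a circular hole through its front wall. The hole's radius is 40 mm.

The subtracted cylinder has r = 40 mm.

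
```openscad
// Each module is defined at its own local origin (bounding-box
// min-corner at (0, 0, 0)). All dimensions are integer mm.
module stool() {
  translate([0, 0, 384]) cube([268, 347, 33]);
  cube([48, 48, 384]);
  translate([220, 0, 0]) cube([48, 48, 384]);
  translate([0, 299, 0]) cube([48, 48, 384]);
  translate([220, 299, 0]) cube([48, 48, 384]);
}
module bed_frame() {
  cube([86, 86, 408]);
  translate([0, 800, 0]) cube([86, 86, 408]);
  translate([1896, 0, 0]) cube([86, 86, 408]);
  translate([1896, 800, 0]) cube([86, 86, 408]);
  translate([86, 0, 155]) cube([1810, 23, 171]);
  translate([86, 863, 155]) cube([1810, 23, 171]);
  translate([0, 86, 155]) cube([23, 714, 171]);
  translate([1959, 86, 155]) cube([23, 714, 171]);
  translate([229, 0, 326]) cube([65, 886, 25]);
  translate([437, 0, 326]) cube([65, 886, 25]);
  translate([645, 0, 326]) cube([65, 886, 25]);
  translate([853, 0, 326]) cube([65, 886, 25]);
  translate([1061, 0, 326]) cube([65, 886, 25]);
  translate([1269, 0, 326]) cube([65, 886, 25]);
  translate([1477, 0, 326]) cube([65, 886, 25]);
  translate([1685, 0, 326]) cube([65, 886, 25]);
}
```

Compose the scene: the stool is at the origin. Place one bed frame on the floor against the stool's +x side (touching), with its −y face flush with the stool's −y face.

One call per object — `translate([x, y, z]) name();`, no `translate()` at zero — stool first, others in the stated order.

stool();
translate([268, 0, 0]) bed_frame();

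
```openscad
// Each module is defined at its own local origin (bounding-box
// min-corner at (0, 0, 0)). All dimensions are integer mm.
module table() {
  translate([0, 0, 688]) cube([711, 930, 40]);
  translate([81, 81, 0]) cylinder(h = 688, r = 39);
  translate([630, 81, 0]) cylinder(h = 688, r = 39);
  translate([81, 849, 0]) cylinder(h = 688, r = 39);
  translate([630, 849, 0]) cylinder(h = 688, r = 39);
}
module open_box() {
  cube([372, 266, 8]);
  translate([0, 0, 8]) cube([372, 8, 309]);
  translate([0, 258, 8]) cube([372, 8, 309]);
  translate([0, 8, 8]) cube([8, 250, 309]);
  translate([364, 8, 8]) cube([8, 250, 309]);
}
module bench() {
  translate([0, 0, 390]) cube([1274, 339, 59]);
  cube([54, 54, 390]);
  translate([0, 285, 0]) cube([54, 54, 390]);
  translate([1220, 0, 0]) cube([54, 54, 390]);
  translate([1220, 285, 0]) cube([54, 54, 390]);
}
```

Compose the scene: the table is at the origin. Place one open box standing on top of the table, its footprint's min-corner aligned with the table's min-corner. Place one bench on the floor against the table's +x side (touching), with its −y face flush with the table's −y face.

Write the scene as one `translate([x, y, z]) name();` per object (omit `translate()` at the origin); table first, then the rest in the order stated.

table();
translate([0, 0, 728]) open_box();
translate([711, 0, 0]) bench();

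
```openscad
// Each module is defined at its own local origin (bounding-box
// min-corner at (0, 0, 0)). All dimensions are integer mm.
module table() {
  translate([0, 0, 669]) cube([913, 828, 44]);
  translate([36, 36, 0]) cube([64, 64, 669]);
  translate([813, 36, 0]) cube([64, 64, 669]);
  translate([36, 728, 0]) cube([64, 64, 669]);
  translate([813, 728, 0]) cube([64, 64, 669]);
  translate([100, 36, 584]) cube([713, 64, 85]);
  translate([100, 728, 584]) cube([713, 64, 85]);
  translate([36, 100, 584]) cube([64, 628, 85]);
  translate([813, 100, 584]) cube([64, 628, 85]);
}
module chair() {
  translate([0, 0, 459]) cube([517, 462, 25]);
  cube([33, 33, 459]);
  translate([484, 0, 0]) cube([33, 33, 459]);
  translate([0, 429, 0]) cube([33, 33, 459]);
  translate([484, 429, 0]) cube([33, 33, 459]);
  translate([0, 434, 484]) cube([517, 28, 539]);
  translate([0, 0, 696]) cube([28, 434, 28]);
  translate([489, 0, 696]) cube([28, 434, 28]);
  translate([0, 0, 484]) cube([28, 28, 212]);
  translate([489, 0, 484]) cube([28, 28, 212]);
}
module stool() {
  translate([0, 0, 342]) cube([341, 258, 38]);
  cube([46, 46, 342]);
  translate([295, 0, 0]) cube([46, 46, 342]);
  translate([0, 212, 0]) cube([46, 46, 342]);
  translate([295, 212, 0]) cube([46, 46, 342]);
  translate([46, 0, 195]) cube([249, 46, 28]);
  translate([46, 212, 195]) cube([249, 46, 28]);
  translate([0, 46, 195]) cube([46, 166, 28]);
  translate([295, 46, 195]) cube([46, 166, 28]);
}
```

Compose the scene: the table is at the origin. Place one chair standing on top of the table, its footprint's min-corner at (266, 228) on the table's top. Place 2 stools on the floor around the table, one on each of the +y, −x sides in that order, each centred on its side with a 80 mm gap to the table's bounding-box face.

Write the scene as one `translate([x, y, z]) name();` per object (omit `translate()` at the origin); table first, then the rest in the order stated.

table();
translate([266, 228, 713]) chair();
translate([286, 908, 0]) stool();
translate([-421, 285, 0]) stool();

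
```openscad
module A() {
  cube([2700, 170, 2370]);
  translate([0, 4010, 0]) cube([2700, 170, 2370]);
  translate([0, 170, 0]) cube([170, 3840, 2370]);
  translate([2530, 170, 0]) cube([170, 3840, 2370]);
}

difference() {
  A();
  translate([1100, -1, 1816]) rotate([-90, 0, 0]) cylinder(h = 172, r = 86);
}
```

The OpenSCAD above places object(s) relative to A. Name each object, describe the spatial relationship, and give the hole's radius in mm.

The subtracted cylinder has r = 86 mm.

A is a house frame. The house frame has a circular hole through its front wall. The hole's radius is 86 mm.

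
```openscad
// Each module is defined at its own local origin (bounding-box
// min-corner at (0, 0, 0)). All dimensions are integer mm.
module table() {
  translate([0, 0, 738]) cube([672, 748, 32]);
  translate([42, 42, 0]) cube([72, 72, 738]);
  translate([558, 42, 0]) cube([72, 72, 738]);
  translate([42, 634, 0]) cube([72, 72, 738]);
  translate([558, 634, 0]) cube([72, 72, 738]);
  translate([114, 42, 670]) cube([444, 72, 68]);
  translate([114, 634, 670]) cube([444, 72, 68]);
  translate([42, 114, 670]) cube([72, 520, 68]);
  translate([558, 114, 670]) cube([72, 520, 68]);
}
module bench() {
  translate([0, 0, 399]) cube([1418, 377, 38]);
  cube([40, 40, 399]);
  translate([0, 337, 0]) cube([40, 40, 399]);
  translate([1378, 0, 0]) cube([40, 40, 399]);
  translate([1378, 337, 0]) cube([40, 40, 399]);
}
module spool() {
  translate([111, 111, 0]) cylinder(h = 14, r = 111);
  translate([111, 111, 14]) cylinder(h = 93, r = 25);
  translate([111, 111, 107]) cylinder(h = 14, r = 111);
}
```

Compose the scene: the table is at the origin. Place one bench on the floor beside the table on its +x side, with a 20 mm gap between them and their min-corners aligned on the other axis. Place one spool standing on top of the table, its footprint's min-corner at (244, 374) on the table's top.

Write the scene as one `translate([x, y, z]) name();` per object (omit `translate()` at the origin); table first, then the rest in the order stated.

table();
translate([692, 0, 0]) bench();
translate([244, 374, 770]) spool();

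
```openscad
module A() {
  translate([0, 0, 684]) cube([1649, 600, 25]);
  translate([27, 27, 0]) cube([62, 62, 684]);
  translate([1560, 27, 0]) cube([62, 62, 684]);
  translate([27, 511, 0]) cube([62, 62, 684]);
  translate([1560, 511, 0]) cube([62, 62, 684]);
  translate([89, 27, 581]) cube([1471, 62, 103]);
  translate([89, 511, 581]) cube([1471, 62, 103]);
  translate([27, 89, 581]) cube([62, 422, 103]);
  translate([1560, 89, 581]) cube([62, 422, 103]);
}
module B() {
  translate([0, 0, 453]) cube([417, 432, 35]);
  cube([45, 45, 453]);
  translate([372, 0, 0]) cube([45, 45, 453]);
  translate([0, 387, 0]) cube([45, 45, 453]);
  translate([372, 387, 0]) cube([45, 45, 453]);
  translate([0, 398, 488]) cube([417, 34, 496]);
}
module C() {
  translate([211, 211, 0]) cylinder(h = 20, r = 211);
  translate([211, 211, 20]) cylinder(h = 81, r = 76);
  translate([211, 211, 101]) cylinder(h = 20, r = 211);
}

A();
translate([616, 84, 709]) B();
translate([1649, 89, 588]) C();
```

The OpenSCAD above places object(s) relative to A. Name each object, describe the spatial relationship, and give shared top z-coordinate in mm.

A is a table. B is a chair. C is a spool. The chair is on top of the table, centred. The spool is beside the table with their tops flush at z = 709. The shared top z-coordinate is 709 mm.

Both tops at z = 709 mm.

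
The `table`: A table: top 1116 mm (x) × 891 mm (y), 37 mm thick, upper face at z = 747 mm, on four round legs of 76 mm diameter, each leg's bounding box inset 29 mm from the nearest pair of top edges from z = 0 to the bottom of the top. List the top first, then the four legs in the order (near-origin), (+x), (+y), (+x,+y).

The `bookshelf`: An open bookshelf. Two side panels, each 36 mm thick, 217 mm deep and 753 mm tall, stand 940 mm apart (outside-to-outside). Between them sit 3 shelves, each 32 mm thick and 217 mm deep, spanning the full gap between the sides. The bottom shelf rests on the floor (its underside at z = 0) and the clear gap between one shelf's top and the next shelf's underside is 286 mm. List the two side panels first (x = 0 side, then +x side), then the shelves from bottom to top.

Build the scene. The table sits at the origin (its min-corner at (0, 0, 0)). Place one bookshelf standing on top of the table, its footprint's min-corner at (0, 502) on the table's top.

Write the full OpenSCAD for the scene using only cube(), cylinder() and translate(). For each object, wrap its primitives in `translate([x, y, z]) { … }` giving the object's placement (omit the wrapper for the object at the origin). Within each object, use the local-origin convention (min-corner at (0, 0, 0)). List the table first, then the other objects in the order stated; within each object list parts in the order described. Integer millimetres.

translate([0, 0, 710]) cube([1116, 891, 37]);
translate([67, 67, 0]) cylinder(h = 710, r = 38);
translate([1049, 67, 0]) cylinder(h = 710, r = 38);
translate([67, 824, 0]) cylinder(h = 710, r = 38);
translate([1049, 824, 0]) cylinder(h = 710, r = 38);
translate([0, 502, 747]) {
  cube([36, 217, 753]);
  translate([904, 0, 0]) cube([36, 217, 753]);
  translate([36, 0, 0]) cube([868, 217, 32]);
  translate([36, 0, 318]) cube([868, 217, 32]);
  translate([36, 0, 636]) cube([868, 217, 32]);
}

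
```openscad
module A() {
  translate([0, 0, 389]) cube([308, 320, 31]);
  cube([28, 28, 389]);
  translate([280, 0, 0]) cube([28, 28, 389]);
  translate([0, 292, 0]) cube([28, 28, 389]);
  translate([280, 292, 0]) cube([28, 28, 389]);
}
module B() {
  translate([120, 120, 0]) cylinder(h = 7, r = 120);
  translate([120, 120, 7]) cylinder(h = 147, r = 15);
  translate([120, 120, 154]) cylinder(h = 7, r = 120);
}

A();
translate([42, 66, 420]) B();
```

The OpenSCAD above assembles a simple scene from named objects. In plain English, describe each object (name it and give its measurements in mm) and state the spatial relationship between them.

A is a simple wooden stool: a rectangular seat 308 mm (x) by 320 mm (y), 31 mm thick, top face at z = 420 mm, on four square legs, each 28×28 mm in cross-section. The legs rest on z = 0, each flush with a corner of the seat.

B is a spool: two coaxial disc flanges of radius 120 mm and thickness 7 mm, joined by a core cylinder of radius 15 mm and height 147 mm. The lower flange rests on z = 0 and the three cylinders share a vertical axis.

The spool is on top of the stool.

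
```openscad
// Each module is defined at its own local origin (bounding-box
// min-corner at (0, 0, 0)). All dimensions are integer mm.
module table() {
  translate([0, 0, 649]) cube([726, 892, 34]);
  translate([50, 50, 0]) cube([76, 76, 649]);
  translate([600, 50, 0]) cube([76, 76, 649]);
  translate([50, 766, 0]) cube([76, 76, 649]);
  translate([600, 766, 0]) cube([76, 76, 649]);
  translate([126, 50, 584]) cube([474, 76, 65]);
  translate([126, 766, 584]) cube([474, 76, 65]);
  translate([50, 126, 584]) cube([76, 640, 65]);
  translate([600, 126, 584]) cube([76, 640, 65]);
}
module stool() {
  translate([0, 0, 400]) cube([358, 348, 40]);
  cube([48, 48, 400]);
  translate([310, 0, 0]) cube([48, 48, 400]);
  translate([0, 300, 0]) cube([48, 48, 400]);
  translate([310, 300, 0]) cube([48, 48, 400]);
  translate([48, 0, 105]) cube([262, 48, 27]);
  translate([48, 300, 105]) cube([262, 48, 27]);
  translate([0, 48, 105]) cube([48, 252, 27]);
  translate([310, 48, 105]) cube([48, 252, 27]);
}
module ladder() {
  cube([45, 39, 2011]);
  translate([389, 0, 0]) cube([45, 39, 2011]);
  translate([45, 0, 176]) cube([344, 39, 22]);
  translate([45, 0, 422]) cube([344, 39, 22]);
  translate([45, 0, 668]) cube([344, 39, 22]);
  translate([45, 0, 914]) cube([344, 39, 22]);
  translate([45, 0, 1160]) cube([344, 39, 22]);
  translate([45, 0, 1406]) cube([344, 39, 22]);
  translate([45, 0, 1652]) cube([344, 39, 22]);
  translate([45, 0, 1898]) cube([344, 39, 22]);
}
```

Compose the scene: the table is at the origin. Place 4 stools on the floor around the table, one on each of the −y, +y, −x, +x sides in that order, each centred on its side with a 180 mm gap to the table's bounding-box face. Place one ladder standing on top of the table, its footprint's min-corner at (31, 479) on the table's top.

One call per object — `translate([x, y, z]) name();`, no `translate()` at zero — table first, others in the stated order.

table();
translate([184, -528, 0]) stool();
translate([184, 1072, 0]) stool();
translate([-538, 272, 0]) stool();
translate([906, 272, 0]) stool();
translate([31, 479, 683]) ladder();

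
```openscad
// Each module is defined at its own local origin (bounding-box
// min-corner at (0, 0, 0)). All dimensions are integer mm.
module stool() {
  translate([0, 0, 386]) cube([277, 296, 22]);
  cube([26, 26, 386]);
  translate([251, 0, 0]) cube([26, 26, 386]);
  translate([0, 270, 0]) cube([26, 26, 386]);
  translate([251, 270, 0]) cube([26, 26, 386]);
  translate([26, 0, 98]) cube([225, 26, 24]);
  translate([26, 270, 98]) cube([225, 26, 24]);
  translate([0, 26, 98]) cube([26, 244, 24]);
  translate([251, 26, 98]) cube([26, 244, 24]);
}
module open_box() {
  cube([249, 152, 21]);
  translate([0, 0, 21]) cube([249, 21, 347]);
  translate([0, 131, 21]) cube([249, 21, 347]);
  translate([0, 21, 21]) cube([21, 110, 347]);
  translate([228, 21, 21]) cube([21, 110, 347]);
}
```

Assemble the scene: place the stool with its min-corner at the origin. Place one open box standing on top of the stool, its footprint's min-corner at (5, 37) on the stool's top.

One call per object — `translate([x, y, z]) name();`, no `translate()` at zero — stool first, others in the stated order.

stool();
translate([5, 37, 408]) open_box();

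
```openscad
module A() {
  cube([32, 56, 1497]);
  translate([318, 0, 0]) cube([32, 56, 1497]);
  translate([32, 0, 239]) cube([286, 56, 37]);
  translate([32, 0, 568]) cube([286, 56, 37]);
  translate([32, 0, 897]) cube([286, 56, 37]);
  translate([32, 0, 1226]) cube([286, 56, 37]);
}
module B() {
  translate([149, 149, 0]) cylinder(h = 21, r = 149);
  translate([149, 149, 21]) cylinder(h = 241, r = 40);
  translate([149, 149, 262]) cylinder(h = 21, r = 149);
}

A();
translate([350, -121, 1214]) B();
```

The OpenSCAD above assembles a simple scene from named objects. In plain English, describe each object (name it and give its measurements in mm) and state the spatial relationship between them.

A is a wooden ladder with two side rails of 32×56 mm section and 1497 mm height, set 350 mm apart overall. Between them run 4 rectangular rungs (56 mm deep, 37 mm thick), front faces flush with the rails' −y face. The bottom of the first rung is 239 mm above the floor and each subsequent rung is 329 mm higher than the one below.

B is a spool: two coaxial disc flanges of radius 149 mm and thickness 21 mm, joined by a core cylinder of radius 40 mm and height 241 mm. The lower flange rests on z = 0 and the three cylinders share a vertical axis.

The spool is beside the ladder with their tops flush at z = 1497.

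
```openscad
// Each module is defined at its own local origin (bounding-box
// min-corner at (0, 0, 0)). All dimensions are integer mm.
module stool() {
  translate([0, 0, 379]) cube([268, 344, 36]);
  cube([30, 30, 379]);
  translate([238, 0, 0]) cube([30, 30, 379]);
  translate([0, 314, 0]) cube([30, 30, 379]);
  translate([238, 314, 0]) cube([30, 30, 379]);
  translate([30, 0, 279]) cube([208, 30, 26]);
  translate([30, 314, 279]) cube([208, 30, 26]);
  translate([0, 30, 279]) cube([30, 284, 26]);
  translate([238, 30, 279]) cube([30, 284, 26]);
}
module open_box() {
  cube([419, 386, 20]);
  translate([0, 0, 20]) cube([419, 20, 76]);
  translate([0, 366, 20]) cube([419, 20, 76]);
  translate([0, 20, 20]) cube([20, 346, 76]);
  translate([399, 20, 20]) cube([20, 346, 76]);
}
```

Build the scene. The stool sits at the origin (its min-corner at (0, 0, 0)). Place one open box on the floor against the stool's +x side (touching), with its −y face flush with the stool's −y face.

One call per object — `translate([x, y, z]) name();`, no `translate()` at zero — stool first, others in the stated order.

stool();
translate([268, 0, 0]) open_box();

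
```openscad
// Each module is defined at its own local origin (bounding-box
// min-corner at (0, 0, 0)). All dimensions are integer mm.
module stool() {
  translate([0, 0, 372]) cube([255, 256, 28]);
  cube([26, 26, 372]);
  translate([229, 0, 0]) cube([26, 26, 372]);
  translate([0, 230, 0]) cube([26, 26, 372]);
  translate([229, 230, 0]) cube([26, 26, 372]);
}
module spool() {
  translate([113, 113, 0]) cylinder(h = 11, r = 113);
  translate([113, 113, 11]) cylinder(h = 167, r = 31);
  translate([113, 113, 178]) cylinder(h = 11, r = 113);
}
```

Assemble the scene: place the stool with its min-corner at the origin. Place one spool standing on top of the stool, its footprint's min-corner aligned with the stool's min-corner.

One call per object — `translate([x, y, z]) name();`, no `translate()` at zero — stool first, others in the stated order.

stool();
translate([0, 0, 400]) spool();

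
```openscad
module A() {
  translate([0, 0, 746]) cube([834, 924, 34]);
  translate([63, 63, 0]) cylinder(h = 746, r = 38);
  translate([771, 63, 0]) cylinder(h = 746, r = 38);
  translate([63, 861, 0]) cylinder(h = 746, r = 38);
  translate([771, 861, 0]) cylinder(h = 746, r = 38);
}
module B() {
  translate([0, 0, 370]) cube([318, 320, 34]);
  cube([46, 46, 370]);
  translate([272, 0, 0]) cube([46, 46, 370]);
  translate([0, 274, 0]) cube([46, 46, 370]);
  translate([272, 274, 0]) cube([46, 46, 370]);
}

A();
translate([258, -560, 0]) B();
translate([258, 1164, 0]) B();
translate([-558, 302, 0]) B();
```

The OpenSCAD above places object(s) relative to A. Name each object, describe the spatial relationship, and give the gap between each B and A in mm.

A is a table. B is a stool. Three stools sit around the table at the −y, +y, −x sides. The gap between each stool and the table is 240 mm.

Each stool's nearest face is 240 mm from the table's bounding box.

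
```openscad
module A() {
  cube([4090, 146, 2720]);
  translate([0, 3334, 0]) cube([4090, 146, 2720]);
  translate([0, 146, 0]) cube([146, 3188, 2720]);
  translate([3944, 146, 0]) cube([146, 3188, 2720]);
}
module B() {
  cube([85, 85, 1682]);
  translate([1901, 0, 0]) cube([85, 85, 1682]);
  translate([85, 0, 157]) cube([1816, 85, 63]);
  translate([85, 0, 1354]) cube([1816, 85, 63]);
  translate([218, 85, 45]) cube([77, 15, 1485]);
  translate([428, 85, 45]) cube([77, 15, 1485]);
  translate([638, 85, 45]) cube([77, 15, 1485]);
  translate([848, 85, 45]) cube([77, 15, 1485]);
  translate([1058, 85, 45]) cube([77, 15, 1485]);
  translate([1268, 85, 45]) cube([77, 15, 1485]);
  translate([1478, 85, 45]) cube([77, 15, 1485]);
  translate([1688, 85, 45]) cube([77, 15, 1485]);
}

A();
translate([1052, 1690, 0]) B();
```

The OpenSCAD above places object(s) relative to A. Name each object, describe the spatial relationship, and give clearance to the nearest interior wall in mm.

Clearances: x = 906, y = 1544; minimum 906 mm.

A is a house frame. B is a fence section. The fence section sits inside the house frame, centred. The clearance to the nearest interior wall is 906 mm.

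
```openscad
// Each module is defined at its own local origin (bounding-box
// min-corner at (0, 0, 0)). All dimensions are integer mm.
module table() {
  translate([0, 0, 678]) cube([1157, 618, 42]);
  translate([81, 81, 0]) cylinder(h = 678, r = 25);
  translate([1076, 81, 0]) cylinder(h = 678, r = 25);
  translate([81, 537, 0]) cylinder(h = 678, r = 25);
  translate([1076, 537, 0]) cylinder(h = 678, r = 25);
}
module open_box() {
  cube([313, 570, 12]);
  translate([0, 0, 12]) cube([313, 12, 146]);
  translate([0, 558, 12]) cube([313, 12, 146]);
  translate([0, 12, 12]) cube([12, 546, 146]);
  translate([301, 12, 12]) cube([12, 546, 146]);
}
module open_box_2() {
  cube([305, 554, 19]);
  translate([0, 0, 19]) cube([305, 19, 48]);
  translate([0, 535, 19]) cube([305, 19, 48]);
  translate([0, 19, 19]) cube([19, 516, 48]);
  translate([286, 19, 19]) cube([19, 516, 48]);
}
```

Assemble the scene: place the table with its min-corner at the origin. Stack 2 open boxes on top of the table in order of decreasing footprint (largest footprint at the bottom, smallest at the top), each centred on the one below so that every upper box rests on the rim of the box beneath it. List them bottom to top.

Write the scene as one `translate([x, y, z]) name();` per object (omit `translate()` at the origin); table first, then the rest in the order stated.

table();
translate([422, 24, 720]) open_box();
translate([426, 32, 878]) open_box_2();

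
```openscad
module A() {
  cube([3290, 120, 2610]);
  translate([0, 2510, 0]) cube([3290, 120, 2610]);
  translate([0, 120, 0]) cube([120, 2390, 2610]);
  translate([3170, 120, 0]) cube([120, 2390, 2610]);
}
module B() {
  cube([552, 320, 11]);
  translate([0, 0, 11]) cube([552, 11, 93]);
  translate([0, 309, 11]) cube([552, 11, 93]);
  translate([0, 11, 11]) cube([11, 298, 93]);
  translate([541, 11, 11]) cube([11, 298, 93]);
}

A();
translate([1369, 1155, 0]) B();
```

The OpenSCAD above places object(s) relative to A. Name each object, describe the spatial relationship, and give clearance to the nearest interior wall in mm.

A is a house frame. B is an open box. The open box sits inside the house frame, centred. The clearance to the nearest interior wall is 1035 mm.

Clearances: x = 1249, y = 1035; minimum 1035 mm.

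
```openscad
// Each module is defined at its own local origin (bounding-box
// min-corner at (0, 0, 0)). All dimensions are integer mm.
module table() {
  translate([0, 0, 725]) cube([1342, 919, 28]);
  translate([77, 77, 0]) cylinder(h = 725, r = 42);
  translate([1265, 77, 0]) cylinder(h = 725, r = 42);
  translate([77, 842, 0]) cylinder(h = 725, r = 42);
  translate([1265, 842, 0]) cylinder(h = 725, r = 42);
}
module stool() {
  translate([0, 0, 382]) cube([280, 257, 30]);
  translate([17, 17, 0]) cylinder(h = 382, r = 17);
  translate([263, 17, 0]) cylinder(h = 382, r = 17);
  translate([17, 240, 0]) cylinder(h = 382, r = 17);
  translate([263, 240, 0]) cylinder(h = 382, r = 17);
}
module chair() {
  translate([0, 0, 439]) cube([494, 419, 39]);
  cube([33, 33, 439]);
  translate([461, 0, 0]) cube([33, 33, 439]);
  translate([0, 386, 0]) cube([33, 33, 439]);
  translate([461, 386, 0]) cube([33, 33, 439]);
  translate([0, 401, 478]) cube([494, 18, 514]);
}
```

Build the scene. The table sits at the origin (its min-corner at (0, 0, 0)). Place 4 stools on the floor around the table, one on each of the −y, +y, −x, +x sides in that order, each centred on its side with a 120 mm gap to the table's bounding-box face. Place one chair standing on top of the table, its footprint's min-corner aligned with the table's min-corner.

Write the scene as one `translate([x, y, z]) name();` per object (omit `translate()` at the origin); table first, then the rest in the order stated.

table();
translate([531, -377, 0]) stool();
translate([531, 1039, 0]) stool();
translate([-400, 331, 0]) stool();
translate([1462, 331, 0]) stool();
translate([0, 0, 753]) chair();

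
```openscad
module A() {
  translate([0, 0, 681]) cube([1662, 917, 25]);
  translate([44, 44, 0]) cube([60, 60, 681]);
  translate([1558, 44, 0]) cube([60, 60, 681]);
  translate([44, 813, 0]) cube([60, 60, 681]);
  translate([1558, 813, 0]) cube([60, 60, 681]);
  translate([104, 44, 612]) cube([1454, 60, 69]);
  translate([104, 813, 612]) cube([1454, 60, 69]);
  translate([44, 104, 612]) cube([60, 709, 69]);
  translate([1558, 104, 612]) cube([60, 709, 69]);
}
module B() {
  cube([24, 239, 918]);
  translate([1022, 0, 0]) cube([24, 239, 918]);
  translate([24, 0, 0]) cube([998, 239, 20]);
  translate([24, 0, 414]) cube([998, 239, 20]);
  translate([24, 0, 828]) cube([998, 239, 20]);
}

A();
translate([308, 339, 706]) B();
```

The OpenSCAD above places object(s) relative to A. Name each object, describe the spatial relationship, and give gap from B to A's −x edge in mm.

The bookshelf's min-x is at 308; the table's min-x is 0; gap = 308 mm.

A is a table. B is a bookshelf. The bookshelf is on top of the table, centred. The gap from the bookshelf to the table's −x edge is 308 mm.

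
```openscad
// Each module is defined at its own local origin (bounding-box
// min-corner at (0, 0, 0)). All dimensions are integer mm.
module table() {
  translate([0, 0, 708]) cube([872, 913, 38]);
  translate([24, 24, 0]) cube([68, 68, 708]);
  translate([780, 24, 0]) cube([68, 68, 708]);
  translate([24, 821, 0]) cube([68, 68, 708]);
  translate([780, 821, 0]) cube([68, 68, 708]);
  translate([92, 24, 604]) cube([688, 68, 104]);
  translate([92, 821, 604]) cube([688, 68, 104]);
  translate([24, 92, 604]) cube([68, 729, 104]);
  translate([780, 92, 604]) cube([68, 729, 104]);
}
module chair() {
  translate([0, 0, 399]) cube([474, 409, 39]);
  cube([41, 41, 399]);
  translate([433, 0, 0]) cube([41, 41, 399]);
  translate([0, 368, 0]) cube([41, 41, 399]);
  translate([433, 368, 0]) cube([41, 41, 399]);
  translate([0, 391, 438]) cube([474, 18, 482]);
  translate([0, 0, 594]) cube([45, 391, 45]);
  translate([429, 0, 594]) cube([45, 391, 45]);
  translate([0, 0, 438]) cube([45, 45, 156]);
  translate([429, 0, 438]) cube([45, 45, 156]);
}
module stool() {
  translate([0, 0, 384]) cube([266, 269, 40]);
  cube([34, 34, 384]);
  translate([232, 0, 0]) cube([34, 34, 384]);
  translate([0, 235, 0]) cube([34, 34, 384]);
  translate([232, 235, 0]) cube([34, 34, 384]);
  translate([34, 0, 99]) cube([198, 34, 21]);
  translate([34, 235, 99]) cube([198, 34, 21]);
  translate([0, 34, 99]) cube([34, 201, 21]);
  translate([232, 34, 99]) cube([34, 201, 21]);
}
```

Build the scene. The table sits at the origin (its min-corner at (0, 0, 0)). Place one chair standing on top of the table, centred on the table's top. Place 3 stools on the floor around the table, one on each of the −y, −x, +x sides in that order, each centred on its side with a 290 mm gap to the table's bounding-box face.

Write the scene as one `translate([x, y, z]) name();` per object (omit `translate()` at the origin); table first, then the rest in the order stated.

table();
translate([199, 252, 746]) chair();
translate([303, -559, 0]) stool();
translate([-556, 322, 0]) stool();
translate([1162, 322, 0]) stool();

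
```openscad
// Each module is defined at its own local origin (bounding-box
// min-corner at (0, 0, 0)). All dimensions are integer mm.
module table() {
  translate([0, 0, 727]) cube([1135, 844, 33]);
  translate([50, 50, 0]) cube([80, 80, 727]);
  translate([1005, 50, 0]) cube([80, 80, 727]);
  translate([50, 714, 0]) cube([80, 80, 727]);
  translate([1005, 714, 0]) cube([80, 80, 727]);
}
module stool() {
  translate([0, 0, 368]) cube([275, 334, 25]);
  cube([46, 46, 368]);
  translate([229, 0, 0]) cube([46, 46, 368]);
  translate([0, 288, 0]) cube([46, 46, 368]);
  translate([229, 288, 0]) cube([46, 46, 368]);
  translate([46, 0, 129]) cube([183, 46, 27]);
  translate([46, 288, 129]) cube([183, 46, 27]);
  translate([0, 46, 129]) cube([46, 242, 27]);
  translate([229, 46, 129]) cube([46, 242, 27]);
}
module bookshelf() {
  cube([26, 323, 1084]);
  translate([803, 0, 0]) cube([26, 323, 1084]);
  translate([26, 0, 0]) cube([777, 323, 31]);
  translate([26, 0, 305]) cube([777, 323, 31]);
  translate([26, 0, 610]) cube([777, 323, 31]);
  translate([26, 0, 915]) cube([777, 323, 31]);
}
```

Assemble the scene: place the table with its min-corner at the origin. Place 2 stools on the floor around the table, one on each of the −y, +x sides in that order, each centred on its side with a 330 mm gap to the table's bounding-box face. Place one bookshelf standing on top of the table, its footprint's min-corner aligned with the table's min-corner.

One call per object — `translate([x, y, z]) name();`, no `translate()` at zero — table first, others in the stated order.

table();
translate([430, -664, 0]) stool();
translate([1465, 255, 0]) stool();
translate([0, 0, 760]) bookshelf();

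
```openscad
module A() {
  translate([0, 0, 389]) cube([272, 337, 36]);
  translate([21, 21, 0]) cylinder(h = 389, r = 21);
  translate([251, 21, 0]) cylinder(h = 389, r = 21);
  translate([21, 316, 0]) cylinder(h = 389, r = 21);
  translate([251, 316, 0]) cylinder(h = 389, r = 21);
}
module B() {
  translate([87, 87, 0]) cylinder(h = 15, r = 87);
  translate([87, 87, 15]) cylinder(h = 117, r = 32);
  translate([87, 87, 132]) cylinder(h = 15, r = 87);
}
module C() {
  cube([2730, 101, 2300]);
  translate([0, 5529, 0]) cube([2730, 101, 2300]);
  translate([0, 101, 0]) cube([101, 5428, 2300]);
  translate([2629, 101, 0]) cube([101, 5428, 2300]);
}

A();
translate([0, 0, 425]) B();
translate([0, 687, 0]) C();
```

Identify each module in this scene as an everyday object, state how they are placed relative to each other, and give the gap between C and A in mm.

A is a stool. B is a spool. C is a house frame. The spool is on top of the stool. The house frame is on the floor beside the stool on its +y side. The gap between the house frame and the stool is 350 mm.

The house frame's nearest face is 350 mm from the stool's +y face.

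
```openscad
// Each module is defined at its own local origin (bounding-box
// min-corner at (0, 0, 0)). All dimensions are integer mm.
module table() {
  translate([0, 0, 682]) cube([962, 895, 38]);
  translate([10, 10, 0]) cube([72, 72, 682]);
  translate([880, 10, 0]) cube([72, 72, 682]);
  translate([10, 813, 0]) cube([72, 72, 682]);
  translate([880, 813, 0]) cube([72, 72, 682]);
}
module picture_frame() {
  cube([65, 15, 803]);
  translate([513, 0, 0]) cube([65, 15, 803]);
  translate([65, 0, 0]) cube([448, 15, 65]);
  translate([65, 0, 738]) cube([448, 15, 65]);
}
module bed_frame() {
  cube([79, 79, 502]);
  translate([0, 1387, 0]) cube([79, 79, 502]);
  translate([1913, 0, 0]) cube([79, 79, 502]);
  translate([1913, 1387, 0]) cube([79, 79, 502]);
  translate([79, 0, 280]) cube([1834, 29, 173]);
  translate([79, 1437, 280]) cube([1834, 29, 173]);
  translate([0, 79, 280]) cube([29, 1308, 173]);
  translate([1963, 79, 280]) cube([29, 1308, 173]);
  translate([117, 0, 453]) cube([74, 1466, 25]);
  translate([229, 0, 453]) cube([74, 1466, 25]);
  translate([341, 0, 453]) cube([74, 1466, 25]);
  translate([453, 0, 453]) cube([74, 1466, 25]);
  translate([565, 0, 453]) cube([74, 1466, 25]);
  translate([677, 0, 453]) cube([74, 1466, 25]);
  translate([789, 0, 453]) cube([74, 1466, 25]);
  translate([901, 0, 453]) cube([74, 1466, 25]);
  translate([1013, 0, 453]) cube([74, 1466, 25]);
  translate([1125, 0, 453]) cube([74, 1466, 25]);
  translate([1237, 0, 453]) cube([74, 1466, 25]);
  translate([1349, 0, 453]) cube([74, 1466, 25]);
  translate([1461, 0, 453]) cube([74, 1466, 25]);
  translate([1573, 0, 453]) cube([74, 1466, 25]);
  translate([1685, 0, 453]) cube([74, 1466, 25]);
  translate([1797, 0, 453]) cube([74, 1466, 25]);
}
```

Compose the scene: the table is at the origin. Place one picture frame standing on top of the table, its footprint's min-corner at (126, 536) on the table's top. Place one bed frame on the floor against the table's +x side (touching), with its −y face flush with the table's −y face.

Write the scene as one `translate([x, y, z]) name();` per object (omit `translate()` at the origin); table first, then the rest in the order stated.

table();
translate([126, 536, 720]) picture_frame();
translate([962, 0, 0]) bed_frame();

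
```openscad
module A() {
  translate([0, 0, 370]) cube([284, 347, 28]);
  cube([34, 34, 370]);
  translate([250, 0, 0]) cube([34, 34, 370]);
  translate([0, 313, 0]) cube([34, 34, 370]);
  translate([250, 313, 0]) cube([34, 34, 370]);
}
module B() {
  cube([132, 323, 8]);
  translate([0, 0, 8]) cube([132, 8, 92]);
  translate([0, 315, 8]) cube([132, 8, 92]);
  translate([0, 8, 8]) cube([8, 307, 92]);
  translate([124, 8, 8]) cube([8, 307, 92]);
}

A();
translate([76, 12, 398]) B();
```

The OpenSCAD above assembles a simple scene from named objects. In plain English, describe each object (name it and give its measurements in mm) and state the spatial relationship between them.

A is a simple wooden stool: a rectangular seat 284 mm (x) by 347 mm (y), 28 mm thick, top face at z = 398 mm, on four square legs, each 34×34 mm in cross-section. The legs rest on z = 0, each flush with a corner of the seat.

B is an open-topped rectangular box: outside dimensions 132×323×100 mm, with a uniform wall and base thickness of 8 mm. The base is a full 132×323 slab on the floor; four walls sit on top of the base. The front and back walls (the −y and +y sides) span the full width; the two side walls fit between them.

The open box is on top of the stool, centred.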